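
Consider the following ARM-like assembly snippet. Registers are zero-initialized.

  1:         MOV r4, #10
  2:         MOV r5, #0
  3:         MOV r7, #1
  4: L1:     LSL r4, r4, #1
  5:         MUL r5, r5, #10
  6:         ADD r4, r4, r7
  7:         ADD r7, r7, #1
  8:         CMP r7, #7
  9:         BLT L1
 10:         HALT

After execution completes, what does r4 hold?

r4=10
r5=0
r7=1
r4=10<<1=20
r5=0*10=0
r4=20+1=21
r7=1+1=2
CMP r7, #7  (cmp 2,7)
BLT L1: taken
r4=21<<1=42
r5=0*10=0
r4=42+2=44
r7=2+1=3
CMP r7, #7  (cmp 3,7)
BLT L1: taken
r4=44<<1=88
r5=0*10=0
r4=88+3=91
r7=3+1=4
CMP r7, #7  (cmp 4,7)
BLT L1: taken
r4=91<<1=182
r5=0*10=0
r4=182+4=186
r7=4+1=5
CMP r7, #7  (cmp 5,7)
BLT L1: taken
r4=186<<1=372
r5=0*10=0
r4=372+5=377
r7=5+1=6
CMP r7, #7  (cmp 6,7)
BLT L1: taken
r4=377<<1=754
r5=0*10=0
r4=754+6=760
r7=6+1=7
CMP r7, #7  (cmp 7,7)
BLT L1: not taken
halt.

760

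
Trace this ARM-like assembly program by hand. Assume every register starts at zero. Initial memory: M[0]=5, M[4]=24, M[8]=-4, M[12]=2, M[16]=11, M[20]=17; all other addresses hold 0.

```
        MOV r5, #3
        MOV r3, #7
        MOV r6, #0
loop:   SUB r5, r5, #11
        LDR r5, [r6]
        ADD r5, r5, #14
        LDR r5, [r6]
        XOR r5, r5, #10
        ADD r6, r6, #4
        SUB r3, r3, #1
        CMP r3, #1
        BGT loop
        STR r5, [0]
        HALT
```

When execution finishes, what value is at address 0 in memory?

after MOV r5, #3: r5=3
after MOV r3, #7: r3=7
after MOV r6, #0: r6=0
after SUB r5, r5, #11: r5=3-11=-8
after LDR r5, [r6]: r5=M[0]=5
after ADD r5, r5, #14: r5=5+14=19
after LDR r5, [r6]: r5=M[0]=5
after XOR r5, r5, #10: r5=5^10=15
after ADD r6, r6, #4: r6=0+4=4
after SUB r3, r3, #1: r3=7-1=6
CMP r3, #1  (cmp 6,1)
BGT loop: taken
after SUB r5, r5, #11: r5=15-11=4
after LDR r5, [r6]: r5=M[4]=24
after ADD r5, r5, #14: r5=24+14=38
after LDR r5, [r6]: r5=M[4]=24
after XOR r5, r5, #10: r5=24^10=18
after ADD r6, r6, #4: r6=4+4=8
after SUB r3, r3, #1: r3=6-1=5
CMP r3, #1  (cmp 5,1)
BGT loop: taken
after SUB r5, r5, #11: r5=18-11=7
after LDR r5, [r6]: r5=M[8]=-4
after ADD r5, r5, #14: r5=(-4)+14=10
after LDR r5, [r6]: r5=M[8]=-4
after XOR r5, r5, #10: r5=(-4)^10=-10
after ADD r6, r6, #4: r6=8+4=12
after SUB r3, r3, #1: r3=5-1=4
CMP r3, #1  (cmp 4,1)
BGT loop: taken
after SUB r5, r5, #11: r5=(-10)-11=-21
after LDR r5, [r6]: r5=M[12]=2
after ADD r5, r5, #14: r5=2+14=16
after LDR r5, [r6]: r5=M[12]=2
after XOR r5, r5, #10: r5=2^10=8
after ADD r6, r6, #4: r6=12+4=16
after SUB r3, r3, #1: r3=4-1=3
CMP r3, #1  (cmp 3,1)
BGT loop: taken
after SUB r5, r5, #11: r5=8-11=-3
after LDR r5, [r6]: r5=M[16]=11
after ADD r5, r5, #14: r5=11+14=25
after LDR r5, [r6]: r5=M[16]=11
after XOR r5, r5, #10: r5=11^10=1
after ADD r6, r6, #4: r6=16+4=20
after SUB r3, r3, #1: r3=3-1=2
CMP r3, #1  (cmp 2,1)
BGT loop: taken
after SUB r5, r5, #11: r5=1-11=-10
after LDR r5, [r6]: r5=M[20]=17
after ADD r5, r5, #14: r5=17+14=31
after LDR r5, [r6]: r5=M[20]=17
after XOR r5, r5, #10: r5=17^10=27
after ADD r6, r6, #4: r6=20+4=24
after SUB r3, r3, #1: r3=2-1=1
CMP r3, #1  (cmp 1,1)
BGT loop: not taken
STR r5, [0] → M[0]=27
halt.

27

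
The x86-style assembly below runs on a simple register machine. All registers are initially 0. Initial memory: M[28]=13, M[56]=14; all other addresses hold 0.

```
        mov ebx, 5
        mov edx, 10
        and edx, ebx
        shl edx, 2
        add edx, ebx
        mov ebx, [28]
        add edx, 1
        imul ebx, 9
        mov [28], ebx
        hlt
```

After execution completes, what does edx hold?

6

ebx=5
edx=10
edx=10&5=0
edx=0<<2=0
edx=0+5=5
ebx=M[28]=13
edx=5+1=6
ebx=13*9=117
mov [28], ebx → M[28]=117
halt.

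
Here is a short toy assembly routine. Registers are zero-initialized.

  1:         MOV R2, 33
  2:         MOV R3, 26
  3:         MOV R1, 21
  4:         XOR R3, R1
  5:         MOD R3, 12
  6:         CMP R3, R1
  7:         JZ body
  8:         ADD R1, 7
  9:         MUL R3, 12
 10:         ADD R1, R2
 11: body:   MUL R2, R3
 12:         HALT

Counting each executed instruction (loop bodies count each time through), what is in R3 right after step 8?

MOV R2, 33 → R2=33
MOV R3, 26 → R3=26
MOV R1, 21 → R1=21
XOR R3, R1 → R3=26^21=15
MOD R3, 12 → R3=15%12=3
CMP R3, R1  (cmp 3,21)
JZ body: not taken
ADD R1, 7 → R1=21+7=28
After step 8: R3 = 3.

3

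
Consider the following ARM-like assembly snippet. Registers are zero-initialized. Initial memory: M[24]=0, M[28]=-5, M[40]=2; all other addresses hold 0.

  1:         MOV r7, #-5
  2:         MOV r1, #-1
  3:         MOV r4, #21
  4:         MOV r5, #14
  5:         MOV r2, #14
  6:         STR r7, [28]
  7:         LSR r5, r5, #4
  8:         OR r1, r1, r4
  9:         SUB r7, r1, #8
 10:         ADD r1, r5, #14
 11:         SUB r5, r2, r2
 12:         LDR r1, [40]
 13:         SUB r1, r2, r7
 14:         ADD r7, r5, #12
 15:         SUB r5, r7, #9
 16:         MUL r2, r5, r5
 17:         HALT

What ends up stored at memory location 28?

-5

MOV r7, #-5 → r7=-5
MOV r1, #-1 → r1=-1
MOV r4, #21 → r4=21
MOV r5, #14 → r5=14
MOV r2, #14 → r2=14
STR r7, [28] → M[28]=-5
LSR r5, r5, #4 → r5=14>>4=0
OR r1, r1, r4 → r1=(-1)|21=-1
SUB r7, r1, #8 → r7=(-1)-8=-9
ADD r1, r5, #14 → r1=0+14=14
SUB r5, r2, r2 → r5=14-14=0
LDR r1, [40] → r1=M[40]=2
SUB r1, r2, r7 → r1=14-(-9)=23
ADD r7, r5, #12 → r7=0+12=12
SUB r5, r7, #9 → r5=12-9=3
MUL r2, r5, r5 → r2=3*3=9
halt.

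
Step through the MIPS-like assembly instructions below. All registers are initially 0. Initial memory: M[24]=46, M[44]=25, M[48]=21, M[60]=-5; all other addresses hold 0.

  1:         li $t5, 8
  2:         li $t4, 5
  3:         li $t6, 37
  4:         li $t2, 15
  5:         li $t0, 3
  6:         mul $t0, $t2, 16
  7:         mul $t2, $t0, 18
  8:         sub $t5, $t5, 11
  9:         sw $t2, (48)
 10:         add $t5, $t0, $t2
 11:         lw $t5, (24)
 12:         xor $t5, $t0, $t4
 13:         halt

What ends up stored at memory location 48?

4320

li $t5, 8 → $t5=8
li $t4, 5 → $t4=5
li $t6, 37 → $t6=37
li $t2, 15 → $t2=15
li $t0, 3 → $t0=3
mul $t0, $t2, 16 → $t0=15*16=240
mul $t2, $t0, 18 → $t2=240*18=4320
sub $t5, $t5, 11 → $t5=8-11=-3
sw $t2, (48) → M[48]=4320
add $t5, $t0, $t2 → $t5=240+4320=4560
lw $t5, (24) → $t5=M[24]=46
xor $t5, $t0, $t4 → $t5=240^5=245
halt.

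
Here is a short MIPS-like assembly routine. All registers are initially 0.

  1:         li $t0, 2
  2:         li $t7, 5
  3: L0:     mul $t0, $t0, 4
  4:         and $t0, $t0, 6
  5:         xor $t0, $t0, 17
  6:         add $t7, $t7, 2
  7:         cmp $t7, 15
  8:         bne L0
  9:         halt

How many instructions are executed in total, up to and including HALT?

$t0=2
$t7=5
$t0=2*4=8
$t0=8&6=0
$t0=0^17=17
$t7=5+2=7
cmp $t7, 15  (cmp 7,15)
bne L0: taken
$t0=17*4=68
$t0=68&6=4
$t0=4^17=21
$t7=7+2=9
cmp $t7, 15  (cmp 9,15)
bne L0: taken
$t0=21*4=84
$t0=84&6=4
$t0=4^17=21
$t7=9+2=11
cmp $t7, 15  (cmp 11,15)
bne L0: taken
$t0=21*4=84
$t0=84&6=4
$t0=4^17=21
$t7=11+2=13
cmp $t7, 15  (cmp 13,15)
bne L0: taken
$t0=21*4=84
$t0=84&6=4
$t0=4^17=21
$t7=13+2=15
cmp $t7, 15  (cmp 15,15)
bne L0: not taken
halt.
Total executed instructions: 33.

33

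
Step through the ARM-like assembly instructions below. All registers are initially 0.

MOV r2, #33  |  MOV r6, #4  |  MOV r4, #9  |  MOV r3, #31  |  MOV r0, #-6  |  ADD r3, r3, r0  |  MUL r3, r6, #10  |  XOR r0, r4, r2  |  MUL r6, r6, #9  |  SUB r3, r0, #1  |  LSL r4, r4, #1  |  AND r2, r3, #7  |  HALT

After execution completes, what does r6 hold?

MOV r2, #33 → r2=33
MOV r6, #4 → r6=4
MOV r4, #9 → r4=9
MOV r3, #31 → r3=31
MOV r0, #-6 → r0=-6
ADD r3, r3, r0 → r3=31+(-6)=25
MUL r3, r6, #10 → r3=4*10=40
XOR r0, r4, r2 → r0=9^33=40
MUL r6, r6, #9 → r6=4*9=36
SUB r3, r0, #1 → r3=40-1=39
LSL r4, r4, #1 → r4=9<<1=18
AND r2, r3, #7 → r2=39&7=7
halt.

36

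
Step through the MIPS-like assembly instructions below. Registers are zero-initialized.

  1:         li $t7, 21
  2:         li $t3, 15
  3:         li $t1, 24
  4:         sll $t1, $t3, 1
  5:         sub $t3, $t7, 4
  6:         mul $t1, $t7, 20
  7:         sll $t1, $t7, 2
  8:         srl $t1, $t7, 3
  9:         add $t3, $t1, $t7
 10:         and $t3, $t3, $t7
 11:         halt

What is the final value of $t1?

$t7=21
$t3=15
$t1=24
$t1=15<<1=30
$t3=21-4=17
$t1=21*20=420
$t1=21<<2=84
$t1=21>>3=2
$t3=2+21=23
$t3=23&21=21
halt.

2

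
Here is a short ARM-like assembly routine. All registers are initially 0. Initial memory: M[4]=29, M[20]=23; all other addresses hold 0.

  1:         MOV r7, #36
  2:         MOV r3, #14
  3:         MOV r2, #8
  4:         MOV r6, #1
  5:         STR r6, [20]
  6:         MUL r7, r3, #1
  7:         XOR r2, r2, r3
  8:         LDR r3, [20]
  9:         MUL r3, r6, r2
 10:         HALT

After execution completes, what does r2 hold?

6

r7=36
r3=14
r2=8
r6=1
STR r6, [20] → M[20]=1
r7=14*1=14
r2=8^14=6
r3=M[20]=1
r3=1*6=6
halt.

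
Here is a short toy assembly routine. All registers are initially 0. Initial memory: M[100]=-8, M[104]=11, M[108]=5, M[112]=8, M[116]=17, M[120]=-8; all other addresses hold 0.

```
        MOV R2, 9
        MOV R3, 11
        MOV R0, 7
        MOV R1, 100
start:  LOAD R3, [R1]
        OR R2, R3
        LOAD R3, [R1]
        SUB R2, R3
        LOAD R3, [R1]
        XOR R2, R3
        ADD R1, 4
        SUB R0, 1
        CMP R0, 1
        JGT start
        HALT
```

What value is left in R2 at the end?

R2=9
R3=11
R0=7
R1=100
R3=M[100]=-8
R2=9|(-8)=-7
R3=M[100]=-8
R2=(-7)-(-8)=1
R3=M[100]=-8
R2=1^(-8)=-7
R1=100+4=104
R0=7-1=6
CMP R0, 1  (cmp 6,1)
JGT start: taken
R3=M[104]=11
R2=(-7)|11=-5
R3=M[104]=11
R2=(-5)-11=-16
R3=M[104]=11
R2=(-16)^11=-5
R1=104+4=108
R0=6-1=5
CMP R0, 1  (cmp 5,1)
JGT start: taken
R3=M[108]=5
R2=(-5)|5=-1
R3=M[108]=5
R2=(-1)-5=-6
R3=M[108]=5
R2=(-6)^5=-1
R1=108+4=112
R0=5-1=4
CMP R0, 1  (cmp 4,1)
JGT start: taken
R3=M[112]=8
R2=(-1)|8=-1
R3=M[112]=8
R2=(-1)-8=-9
R3=M[112]=8
R2=(-9)^8=-1
R1=112+4=116
R0=4-1=3
CMP R0, 1  (cmp 3,1)
JGT start: taken
R3=M[116]=17
R2=(-1)|17=-1
R3=M[116]=17
R2=(-1)-17=-18
R3=M[116]=17
R2=(-18)^17=-1
R1=116+4=120
R0=3-1=2
CMP R0, 1  (cmp 2,1)
JGT start: taken
R3=M[120]=-8
R2=(-1)|(-8)=-1
R3=M[120]=-8
R2=(-1)-(-8)=7
R3=M[120]=-8
R2=7^(-8)=-1
R1=120+4=124
R0=2-1=1
CMP R0, 1  (cmp 1,1)
JGT start: not taken
halt.

-1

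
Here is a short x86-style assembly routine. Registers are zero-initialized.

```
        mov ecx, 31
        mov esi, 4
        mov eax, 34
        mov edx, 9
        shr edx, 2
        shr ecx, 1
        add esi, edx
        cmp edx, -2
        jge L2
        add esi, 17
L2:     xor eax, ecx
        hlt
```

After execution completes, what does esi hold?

6

mov ecx, 31 → ecx=31
mov esi, 4 → esi=4
mov eax, 34 → eax=34
mov edx, 9 → edx=9
shr edx, 2 → edx=9>>2=2
shr ecx, 1 → ecx=31>>1=15
add esi, edx → esi=4+2=6
cmp edx, -2  (cmp 2,-2)
jge L2: taken
xor eax, ecx → eax=34^15=45
halt.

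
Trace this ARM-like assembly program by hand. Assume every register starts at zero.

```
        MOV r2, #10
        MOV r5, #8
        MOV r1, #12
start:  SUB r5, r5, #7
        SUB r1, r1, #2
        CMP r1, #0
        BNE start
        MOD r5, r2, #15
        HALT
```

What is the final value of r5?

after MOV r2, #10: r2=10
after MOV r5, #8: r5=8
after MOV r1, #12: r1=12
after SUB r5, r5, #7: r5=8-7=1
after SUB r1, r1, #2: r1=12-2=10
CMP r1, #0  (cmp 10,0)
BNE start: taken
after SUB r5, r5, #7: r5=1-7=-6
after SUB r1, r1, #2: r1=10-2=8
CMP r1, #0  (cmp 8,0)
BNE start: taken
after SUB r5, r5, #7: r5=(-6)-7=-13
after SUB r1, r1, #2: r1=8-2=6
CMP r1, #0  (cmp 6,0)
BNE start: taken
after SUB r5, r5, #7: r5=(-13)-7=-20
after SUB r1, r1, #2: r1=6-2=4
CMP r1, #0  (cmp 4,0)
BNE start: taken
after SUB r5, r5, #7: r5=(-20)-7=-27
after SUB r1, r1, #2: r1=4-2=2
CMP r1, #0  (cmp 2,0)
BNE start: taken
after SUB r5, r5, #7: r5=(-27)-7=-34
after SUB r1, r1, #2: r1=2-2=0
CMP r1, #0  (cmp 0,0)
BNE start: not taken
after MOD r5, r2, #15: r5=10%15=10
halt.

10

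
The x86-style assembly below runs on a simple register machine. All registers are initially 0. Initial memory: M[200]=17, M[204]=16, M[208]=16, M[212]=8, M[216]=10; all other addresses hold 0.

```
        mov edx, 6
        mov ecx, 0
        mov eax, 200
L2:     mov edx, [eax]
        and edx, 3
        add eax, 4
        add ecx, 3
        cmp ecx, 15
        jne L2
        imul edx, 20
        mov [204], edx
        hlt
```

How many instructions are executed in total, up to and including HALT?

mov edx, 6 → edx=6
mov ecx, 0 → ecx=0
mov eax, 200 → eax=200
mov edx, [eax] → edx=M[200]=17
and edx, 3 → edx=17&3=1
add eax, 4 → eax=200+4=204
add ecx, 3 → ecx=0+3=3
cmp ecx, 15  (cmp 3,15)
jne L2: taken
mov edx, [eax] → edx=M[204]=16
and edx, 3 → edx=16&3=0
add eax, 4 → eax=204+4=208
add ecx, 3 → ecx=3+3=6
cmp ecx, 15  (cmp 6,15)
jne L2: taken
mov edx, [eax] → edx=M[208]=16
and edx, 3 → edx=16&3=0
add eax, 4 → eax=208+4=212
add ecx, 3 → ecx=6+3=9
cmp ecx, 15  (cmp 9,15)
jne L2: taken
mov edx, [eax] → edx=M[212]=8
and edx, 3 → edx=8&3=0
add eax, 4 → eax=212+4=216
add ecx, 3 → ecx=9+3=12
cmp ecx, 15  (cmp 12,15)
jne L2: taken
mov edx, [eax] → edx=M[216]=10
and edx, 3 → edx=10&3=2
add eax, 4 → eax=216+4=220
add ecx, 3 → ecx=12+3=15
cmp ecx, 15  (cmp 15,15)
jne L2: not taken
imul edx, 20 → edx=2*20=40
mov [204], edx → M[204]=40
halt.
Total executed instructions: 36.

36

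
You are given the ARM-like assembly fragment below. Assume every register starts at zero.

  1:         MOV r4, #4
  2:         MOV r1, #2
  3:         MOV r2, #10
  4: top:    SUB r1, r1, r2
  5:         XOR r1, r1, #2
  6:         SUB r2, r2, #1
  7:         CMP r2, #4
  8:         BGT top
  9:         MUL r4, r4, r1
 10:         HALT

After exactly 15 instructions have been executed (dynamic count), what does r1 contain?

MOV r4, #4 → r4=4
MOV r1, #2 → r1=2
MOV r2, #10 → r2=10
SUB r1, r1, r2 → r1=2-10=-8
XOR r1, r1, #2 → r1=(-8)^2=-6
SUB r2, r2, #1 → r2=10-1=9
CMP r2, #4  (cmp 9,4)
BGT top: taken
SUB r1, r1, r2 → r1=(-6)-9=-15
XOR r1, r1, #2 → r1=(-15)^2=-13
SUB r2, r2, #1 → r2=9-1=8
CMP r2, #4  (cmp 8,4)
BGT top: taken
SUB r1, r1, r2 → r1=(-13)-8=-21
XOR r1, r1, #2 → r1=(-21)^2=-23
After step 15: r1 = -23.

-23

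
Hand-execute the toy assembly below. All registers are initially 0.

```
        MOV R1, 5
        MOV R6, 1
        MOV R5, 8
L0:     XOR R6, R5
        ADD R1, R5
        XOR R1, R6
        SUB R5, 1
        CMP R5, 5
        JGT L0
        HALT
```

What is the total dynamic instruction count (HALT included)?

22

MOV R1, 5 → R1=5
MOV R6, 1 → R6=1
MOV R5, 8 → R5=8
XOR R6, R5 → R6=1^8=9
ADD R1, R5 → R1=5+8=13
XOR R1, R6 → R1=13^9=4
SUB R5, 1 → R5=8-1=7
CMP R5, 5  (cmp 7,5)
JGT L0: taken
XOR R6, R5 → R6=9^7=14
ADD R1, R5 → R1=4+7=11
XOR R1, R6 → R1=11^14=5
SUB R5, 1 → R5=7-1=6
CMP R5, 5  (cmp 6,5)
JGT L0: taken
XOR R6, R5 → R6=14^6=8
ADD R1, R5 → R1=5+6=11
XOR R1, R6 → R1=11^8=3
SUB R5, 1 → R5=6-1=5
CMP R5, 5  (cmp 5,5)
JGT L0: not taken
halt.
Total executed instructions: 22.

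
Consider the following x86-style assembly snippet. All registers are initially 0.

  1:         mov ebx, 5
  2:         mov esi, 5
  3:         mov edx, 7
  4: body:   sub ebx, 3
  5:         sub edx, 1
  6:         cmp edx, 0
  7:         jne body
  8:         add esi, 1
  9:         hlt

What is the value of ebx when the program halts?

-16

ebx=5
esi=5
edx=7
ebx=5-3=2
edx=7-1=6
cmp edx, 0  (cmp 6,0)
jne body: taken
ebx=2-3=-1
edx=6-1=5
cmp edx, 0  (cmp 5,0)
jne body: taken
ebx=(-1)-3=-4
edx=5-1=4
cmp edx, 0  (cmp 4,0)
jne body: taken
ebx=(-4)-3=-7
edx=4-1=3
cmp edx, 0  (cmp 3,0)
jne body: taken
ebx=(-7)-3=-10
edx=3-1=2
cmp edx, 0  (cmp 2,0)
jne body: taken
ebx=(-10)-3=-13
edx=2-1=1
cmp edx, 0  (cmp 1,0)
jne body: taken
ebx=(-13)-3=-16
edx=1-1=0
cmp edx, 0  (cmp 0,0)
jne body: not taken
esi=5+1=6
halt.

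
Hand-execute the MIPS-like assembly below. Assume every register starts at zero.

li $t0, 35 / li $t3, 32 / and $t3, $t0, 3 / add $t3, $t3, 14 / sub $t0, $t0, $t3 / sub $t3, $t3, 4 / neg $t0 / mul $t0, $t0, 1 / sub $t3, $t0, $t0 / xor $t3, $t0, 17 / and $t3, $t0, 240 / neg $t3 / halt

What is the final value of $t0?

-18

after li $t0, 35: $t0=35
after li $t3, 32: $t3=32
after and $t3, $t0, 3: $t3=35&3=3
after add $t3, $t3, 14: $t3=3+14=17
after sub $t0, $t0, $t3: $t0=35-17=18
after sub $t3, $t3, 4: $t3=17-4=13
after neg $t0: $t0=-(18)=-18
after mul $t0, $t0, 1: $t0=(-18)*1=-18
after sub $t3, $t0, $t0: $t3=(-18)-(-18)=0
after xor $t3, $t0, 17: $t3=(-18)^17=-1
after and $t3, $t0, 240: $t3=(-18)&240=224
after neg $t3: $t3=-(224)=-224
halt.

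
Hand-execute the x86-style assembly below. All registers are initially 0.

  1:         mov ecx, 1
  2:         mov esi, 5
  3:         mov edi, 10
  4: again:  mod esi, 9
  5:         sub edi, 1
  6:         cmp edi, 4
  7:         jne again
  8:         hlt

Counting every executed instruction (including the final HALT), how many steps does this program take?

28

after mov ecx, 1: ecx=1
after mov esi, 5: esi=5
after mov edi, 10: edi=10
after mod esi, 9: esi=5%9=5
after sub edi, 1: edi=10-1=9
cmp edi, 4  (cmp 9,4)
jne again: taken
after mod esi, 9: esi=5%9=5
after sub edi, 1: edi=9-1=8
cmp edi, 4  (cmp 8,4)
jne again: taken
after mod esi, 9: esi=5%9=5
after sub edi, 1: edi=8-1=7
cmp edi, 4  (cmp 7,4)
jne again: taken
after mod esi, 9: esi=5%9=5
after sub edi, 1: edi=7-1=6
cmp edi, 4  (cmp 6,4)
jne again: taken
after mod esi, 9: esi=5%9=5
after sub edi, 1: edi=6-1=5
cmp edi, 4  (cmp 5,4)
jne again: taken
after mod esi, 9: esi=5%9=5
after sub edi, 1: edi=5-1=4
cmp edi, 4  (cmp 4,4)
jne again: not taken
halt.
Total executed instructions: 28.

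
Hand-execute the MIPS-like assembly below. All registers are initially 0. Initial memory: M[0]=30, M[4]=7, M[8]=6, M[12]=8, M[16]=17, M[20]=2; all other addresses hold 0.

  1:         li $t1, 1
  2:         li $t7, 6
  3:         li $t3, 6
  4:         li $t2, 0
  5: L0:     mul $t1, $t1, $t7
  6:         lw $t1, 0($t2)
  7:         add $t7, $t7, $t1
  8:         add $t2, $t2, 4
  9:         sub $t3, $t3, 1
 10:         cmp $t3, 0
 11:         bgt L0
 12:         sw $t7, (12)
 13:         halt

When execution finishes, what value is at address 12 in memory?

76

$t1=1
$t7=6
$t3=6
$t2=0
$t1=1*6=6
$t1=M[0]=30
$t7=6+30=36
$t2=0+4=4
$t3=6-1=5
cmp $t3, 0  (cmp 5,0)
bgt L0: taken
$t1=30*36=1080
$t1=M[4]=7
$t7=36+7=43
$t2=4+4=8
$t3=5-1=4
cmp $t3, 0  (cmp 4,0)
bgt L0: taken
$t1=7*43=301
$t1=M[8]=6
$t7=43+6=49
$t2=8+4=12
$t3=4-1=3
cmp $t3, 0  (cmp 3,0)
bgt L0: taken
$t1=6*49=294
$t1=M[12]=8
$t7=49+8=57
$t2=12+4=16
$t3=3-1=2
cmp $t3, 0  (cmp 2,0)
bgt L0: taken
$t1=8*57=456
$t1=M[16]=17
$t7=57+17=74
$t2=16+4=20
$t3=2-1=1
cmp $t3, 0  (cmp 1,0)
bgt L0: taken
$t1=17*74=1258
$t1=M[20]=2
$t7=74+2=76
$t2=20+4=24
$t3=1-1=0
cmp $t3, 0  (cmp 0,0)
bgt L0: not taken
sw $t7, (12) → M[12]=76
halt.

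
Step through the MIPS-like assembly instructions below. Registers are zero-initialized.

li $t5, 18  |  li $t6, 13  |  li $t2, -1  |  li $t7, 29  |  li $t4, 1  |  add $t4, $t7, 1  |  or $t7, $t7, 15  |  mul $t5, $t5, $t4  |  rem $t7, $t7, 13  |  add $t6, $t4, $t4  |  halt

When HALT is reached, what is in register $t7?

after li $t5, 18: $t5=18
after li $t6, 13: $t6=13
after li $t2, -1: $t2=-1
after li $t7, 29: $t7=29
after li $t4, 1: $t4=1
after add $t4, $t7, 1: $t4=29+1=30
after or $t7, $t7, 15: $t7=29|15=31
after mul $t5, $t5, $t4: $t5=18*30=540
after rem $t7, $t7, 13: $t7=31%13=5
after add $t6, $t4, $t4: $t6=30+30=60
halt.

5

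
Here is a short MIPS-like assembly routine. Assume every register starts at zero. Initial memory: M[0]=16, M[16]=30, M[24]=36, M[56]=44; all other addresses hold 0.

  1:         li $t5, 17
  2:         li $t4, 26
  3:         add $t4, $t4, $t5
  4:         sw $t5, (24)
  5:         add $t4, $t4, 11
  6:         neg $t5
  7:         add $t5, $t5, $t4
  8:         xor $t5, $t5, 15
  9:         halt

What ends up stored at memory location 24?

after li $t5, 17: $t5=17
after li $t4, 26: $t4=26
after add $t4, $t4, $t5: $t4=26+17=43
sw $t5, (24) → M[24]=17
after add $t4, $t4, 11: $t4=43+11=54
after neg $t5: $t5=-(17)=-17
after add $t5, $t5, $t4: $t5=(-17)+54=37
after xor $t5, $t5, 15: $t5=37^15=42
halt.

17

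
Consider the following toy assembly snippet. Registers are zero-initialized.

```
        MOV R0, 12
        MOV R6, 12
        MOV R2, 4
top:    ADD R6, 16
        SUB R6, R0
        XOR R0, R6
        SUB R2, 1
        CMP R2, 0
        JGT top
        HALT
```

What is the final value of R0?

after MOV R0, 12: R0=12
after MOV R6, 12: R6=12
after MOV R2, 4: R2=4
after ADD R6, 16: R6=12+16=28
after SUB R6, R0: R6=28-12=16
after XOR R0, R6: R0=12^16=28
after SUB R2, 1: R2=4-1=3
CMP R2, 0  (cmp 3,0)
JGT top: taken
after ADD R6, 16: R6=16+16=32
after SUB R6, R0: R6=32-28=4
after XOR R0, R6: R0=28^4=24
after SUB R2, 1: R2=3-1=2
CMP R2, 0  (cmp 2,0)
JGT top: taken
after ADD R6, 16: R6=4+16=20
after SUB R6, R0: R6=20-24=-4
after XOR R0, R6: R0=24^(-4)=-28
after SUB R2, 1: R2=2-1=1
CMP R2, 0  (cmp 1,0)
JGT top: taken
after ADD R6, 16: R6=(-4)+16=12
after SUB R6, R0: R6=12-(-28)=40
after XOR R0, R6: R0=(-28)^40=-52
after SUB R2, 1: R2=1-1=0
CMP R2, 0  (cmp 0,0)
JGT top: not taken
halt.

-52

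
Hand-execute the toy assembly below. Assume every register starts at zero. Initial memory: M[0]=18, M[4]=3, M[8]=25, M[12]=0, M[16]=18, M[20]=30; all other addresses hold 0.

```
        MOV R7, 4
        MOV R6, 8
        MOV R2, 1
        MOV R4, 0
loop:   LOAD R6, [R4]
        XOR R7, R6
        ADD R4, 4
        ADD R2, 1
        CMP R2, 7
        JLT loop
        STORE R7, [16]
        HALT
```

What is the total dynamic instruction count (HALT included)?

42

MOV R7, 4 → R7=4
MOV R6, 8 → R6=8
MOV R2, 1 → R2=1
MOV R4, 0 → R4=0
LOAD R6, [R4] → R6=M[0]=18
XOR R7, R6 → R7=4^18=22
ADD R4, 4 → R4=0+4=4
ADD R2, 1 → R2=1+1=2
CMP R2, 7  (cmp 2,7)
JLT loop: taken
LOAD R6, [R4] → R6=M[4]=3
XOR R7, R6 → R7=22^3=21
ADD R4, 4 → R4=4+4=8
ADD R2, 1 → R2=2+1=3
CMP R2, 7  (cmp 3,7)
JLT loop: taken
LOAD R6, [R4] → R6=M[8]=25
XOR R7, R6 → R7=21^25=12
ADD R4, 4 → R4=8+4=12
ADD R2, 1 → R2=3+1=4
CMP R2, 7  (cmp 4,7)
JLT loop: taken
LOAD R6, [R4] → R6=M[12]=0
XOR R7, R6 → R7=12^0=12
ADD R4, 4 → R4=12+4=16
ADD R2, 1 → R2=4+1=5
CMP R2, 7  (cmp 5,7)
JLT loop: taken
LOAD R6, [R4] → R6=M[16]=18
XOR R7, R6 → R7=12^18=30
ADD R4, 4 → R4=16+4=20
ADD R2, 1 → R2=5+1=6
CMP R2, 7  (cmp 6,7)
JLT loop: taken
LOAD R6, [R4] → R6=M[20]=30
XOR R7, R6 → R7=30^30=0
ADD R4, 4 → R4=20+4=24
ADD R2, 1 → R2=6+1=7
CMP R2, 7  (cmp 7,7)
JLT loop: not taken
STORE R7, [16] → M[16]=0
halt.
Total executed instructions: 42.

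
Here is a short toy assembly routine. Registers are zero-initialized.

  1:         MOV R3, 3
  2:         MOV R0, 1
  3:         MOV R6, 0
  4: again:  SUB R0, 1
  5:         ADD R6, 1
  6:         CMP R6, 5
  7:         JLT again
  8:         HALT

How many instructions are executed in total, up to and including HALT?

R3=3
R0=1
R6=0
R0=1-1=0
R6=0+1=1
CMP R6, 5  (cmp 1,5)
JLT again: taken
R0=0-1=-1
R6=1+1=2
CMP R6, 5  (cmp 2,5)
JLT again: taken
R0=(-1)-1=-2
R6=2+1=3
CMP R6, 5  (cmp 3,5)
JLT again: taken
R0=(-2)-1=-3
R6=3+1=4
CMP R6, 5  (cmp 4,5)
JLT again: taken
R0=(-3)-1=-4
R6=4+1=5
CMP R6, 5  (cmp 5,5)
JLT again: not taken
halt.
Total executed instructions: 24.

24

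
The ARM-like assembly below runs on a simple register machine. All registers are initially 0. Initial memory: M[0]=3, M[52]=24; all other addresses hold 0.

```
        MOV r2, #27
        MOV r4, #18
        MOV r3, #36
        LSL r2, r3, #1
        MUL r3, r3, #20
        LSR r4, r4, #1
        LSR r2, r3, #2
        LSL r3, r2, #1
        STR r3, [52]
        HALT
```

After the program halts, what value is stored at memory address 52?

r2=27
r4=18
r3=36
r2=36<<1=72
r3=36*20=720
r4=18>>1=9
r2=720>>2=180
r3=180<<1=360
STR r3, [52] → M[52]=360
halt.

360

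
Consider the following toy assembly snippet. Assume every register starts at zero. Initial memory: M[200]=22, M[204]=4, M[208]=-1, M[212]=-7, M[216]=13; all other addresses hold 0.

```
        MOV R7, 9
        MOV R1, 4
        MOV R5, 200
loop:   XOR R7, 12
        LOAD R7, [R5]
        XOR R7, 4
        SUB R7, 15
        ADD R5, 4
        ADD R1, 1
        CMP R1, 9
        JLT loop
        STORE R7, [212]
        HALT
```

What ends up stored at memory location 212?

after MOV R7, 9: R7=9
after MOV R1, 4: R1=4
after MOV R5, 200: R5=200
after XOR R7, 12: R7=9^12=5
after LOAD R7, [R5]: R7=M[200]=22
after XOR R7, 4: R7=22^4=18
after SUB R7, 15: R7=18-15=3
after ADD R5, 4: R5=200+4=204
after ADD R1, 1: R1=4+1=5
CMP R1, 9  (cmp 5,9)
JLT loop: taken
after XOR R7, 12: R7=3^12=15
after LOAD R7, [R5]: R7=M[204]=4
after XOR R7, 4: R7=4^4=0
after SUB R7, 15: R7=0-15=-15
after ADD R5, 4: R5=204+4=208
after ADD R1, 1: R1=5+1=6
CMP R1, 9  (cmp 6,9)
JLT loop: taken
after XOR R7, 12: R7=(-15)^12=-3
after LOAD R7, [R5]: R7=M[208]=-1
after XOR R7, 4: R7=(-1)^4=-5
after SUB R7, 15: R7=(-5)-15=-20
after ADD R5, 4: R5=208+4=212
after ADD R1, 1: R1=6+1=7
CMP R1, 9  (cmp 7,9)
JLT loop: taken
after XOR R7, 12: R7=(-20)^12=-32
after LOAD R7, [R5]: R7=M[212]=-7
after XOR R7, 4: R7=(-7)^4=-3
after SUB R7, 15: R7=(-3)-15=-18
after ADD R5, 4: R5=212+4=216
after ADD R1, 1: R1=7+1=8
CMP R1, 9  (cmp 8,9)
JLT loop: taken
after XOR R7, 12: R7=(-18)^12=-30
after LOAD R7, [R5]: R7=M[216]=13
after XOR R7, 4: R7=13^4=9
after SUB R7, 15: R7=9-15=-6
after ADD R5, 4: R5=216+4=220
after ADD R1, 1: R1=8+1=9
CMP R1, 9  (cmp 9,9)
JLT loop: not taken
STORE R7, [212] → M[212]=-6
halt.

-6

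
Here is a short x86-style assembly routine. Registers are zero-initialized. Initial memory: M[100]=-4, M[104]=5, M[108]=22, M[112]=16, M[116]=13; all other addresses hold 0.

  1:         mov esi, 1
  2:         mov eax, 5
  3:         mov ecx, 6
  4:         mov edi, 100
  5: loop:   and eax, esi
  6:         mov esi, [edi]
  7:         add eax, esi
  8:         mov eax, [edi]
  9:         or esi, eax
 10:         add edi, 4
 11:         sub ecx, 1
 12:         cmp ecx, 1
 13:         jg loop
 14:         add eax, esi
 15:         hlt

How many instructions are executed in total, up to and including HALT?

after mov esi, 1: esi=1
after mov eax, 5: eax=5
after mov ecx, 6: ecx=6
after mov edi, 100: edi=100
after and eax, esi: eax=5&1=1
after mov esi, [edi]: esi=M[100]=-4
after add eax, esi: eax=1+(-4)=-3
after mov eax, [edi]: eax=M[100]=-4
after or esi, eax: esi=(-4)|(-4)=-4
after add edi, 4: edi=100+4=104
after sub ecx, 1: ecx=6-1=5
cmp ecx, 1  (cmp 5,1)
jg loop: taken
after and eax, esi: eax=(-4)&(-4)=-4
after mov esi, [edi]: esi=M[104]=5
after add eax, esi: eax=(-4)+5=1
after mov eax, [edi]: eax=M[104]=5
after or esi, eax: esi=5|5=5
after add edi, 4: edi=104+4=108
after sub ecx, 1: ecx=5-1=4
cmp ecx, 1  (cmp 4,1)
jg loop: taken
after and eax, esi: eax=5&5=5
after mov esi, [edi]: esi=M[108]=22
after add eax, esi: eax=5+22=27
after mov eax, [edi]: eax=M[108]=22
after or esi, eax: esi=22|22=22
after add edi, 4: edi=108+4=112
after sub ecx, 1: ecx=4-1=3
cmp ecx, 1  (cmp 3,1)
jg loop: taken
after and eax, esi: eax=22&22=22
after mov esi, [edi]: esi=M[112]=16
after add eax, esi: eax=22+16=38
after mov eax, [edi]: eax=M[112]=16
after or esi, eax: esi=16|16=16
after add edi, 4: edi=112+4=116
after sub ecx, 1: ecx=3-1=2
cmp ecx, 1  (cmp 2,1)
jg loop: taken
after and eax, esi: eax=16&16=16
after mov esi, [edi]: esi=M[116]=13
after add eax, esi: eax=16+13=29
after mov eax, [edi]: eax=M[116]=13
after or esi, eax: esi=13|13=13
after add edi, 4: edi=116+4=120
after sub ecx, 1: ecx=2-1=1
cmp ecx, 1  (cmp 1,1)
jg loop: not taken
after add eax, esi: eax=13+13=26
halt.
Total executed instructions: 51.

51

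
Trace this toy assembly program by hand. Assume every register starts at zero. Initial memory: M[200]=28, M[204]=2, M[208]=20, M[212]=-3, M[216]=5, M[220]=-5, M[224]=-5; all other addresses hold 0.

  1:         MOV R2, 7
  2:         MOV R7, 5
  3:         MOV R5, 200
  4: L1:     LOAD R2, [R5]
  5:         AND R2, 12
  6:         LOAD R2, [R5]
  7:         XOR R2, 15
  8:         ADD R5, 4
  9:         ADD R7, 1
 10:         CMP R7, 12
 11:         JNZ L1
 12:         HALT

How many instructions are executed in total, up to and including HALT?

MOV R2, 7 → R2=7
MOV R7, 5 → R7=5
MOV R5, 200 → R5=200
LOAD R2, [R5] → R2=M[200]=28
AND R2, 12 → R2=28&12=12
LOAD R2, [R5] → R2=M[200]=28
XOR R2, 15 → R2=28^15=19
ADD R5, 4 → R5=200+4=204
ADD R7, 1 → R7=5+1=6
CMP R7, 12  (cmp 6,12)
JNZ L1: taken
LOAD R2, [R5] → R2=M[204]=2
AND R2, 12 → R2=2&12=0
LOAD R2, [R5] → R2=M[204]=2
XOR R2, 15 → R2=2^15=13
ADD R5, 4 → R5=204+4=208
ADD R7, 1 → R7=6+1=7
CMP R7, 12  (cmp 7,12)
JNZ L1: taken
LOAD R2, [R5] → R2=M[208]=20
AND R2, 12 → R2=20&12=4
LOAD R2, [R5] → R2=M[208]=20
XOR R2, 15 → R2=20^15=27
ADD R5, 4 → R5=208+4=212
ADD R7, 1 → R7=7+1=8
CMP R7, 12  (cmp 8,12)
JNZ L1: taken
LOAD R2, [R5] → R2=M[212]=-3
AND R2, 12 → R2=(-3)&12=12
LOAD R2, [R5] → R2=M[212]=-3
XOR R2, 15 → R2=(-3)^15=-14
ADD R5, 4 → R5=212+4=216
ADD R7, 1 → R7=8+1=9
CMP R7, 12  (cmp 9,12)
JNZ L1: taken
LOAD R2, [R5] → R2=M[216]=5
AND R2, 12 → R2=5&12=4
LOAD R2, [R5] → R2=M[216]=5
XOR R2, 15 → R2=5^15=10
ADD R5, 4 → R5=216+4=220
ADD R7, 1 → R7=9+1=10
CMP R7, 12  (cmp 10,12)
JNZ L1: taken
LOAD R2, [R5] → R2=M[220]=-5
AND R2, 12 → R2=(-5)&12=8
LOAD R2, [R5] → R2=M[220]=-5
XOR R2, 15 → R2=(-5)^15=-12
ADD R5, 4 → R5=220+4=224
ADD R7, 1 → R7=10+1=11
CMP R7, 12  (cmp 11,12)
JNZ L1: taken
LOAD R2, [R5] → R2=M[224]=-5
AND R2, 12 → R2=(-5)&12=8
LOAD R2, [R5] → R2=M[224]=-5
XOR R2, 15 → R2=(-5)^15=-12
ADD R5, 4 → R5=224+4=228
ADD R7, 1 → R7=11+1=12
CMP R7, 12  (cmp 12,12)
JNZ L1: not taken
halt.
Total executed instructions: 60.

60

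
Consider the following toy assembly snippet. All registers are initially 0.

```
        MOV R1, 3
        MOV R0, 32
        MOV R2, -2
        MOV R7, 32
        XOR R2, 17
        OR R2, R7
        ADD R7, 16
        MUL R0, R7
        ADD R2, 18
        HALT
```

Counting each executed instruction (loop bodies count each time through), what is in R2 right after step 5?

-17

after MOV R1, 3: R1=3
after MOV R0, 32: R0=32
after MOV R2, -2: R2=-2
after MOV R7, 32: R7=32
after XOR R2, 17: R2=(-2)^17=-17
After step 5: R2 = -17.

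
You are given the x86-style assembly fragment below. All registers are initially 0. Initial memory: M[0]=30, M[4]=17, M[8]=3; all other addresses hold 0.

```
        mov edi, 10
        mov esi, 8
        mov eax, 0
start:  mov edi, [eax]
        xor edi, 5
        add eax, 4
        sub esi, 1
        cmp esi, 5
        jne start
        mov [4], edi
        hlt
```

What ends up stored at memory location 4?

edi=10
esi=8
eax=0
edi=M[0]=30
edi=30^5=27
eax=0+4=4
esi=8-1=7
cmp esi, 5  (cmp 7,5)
jne start: taken
edi=M[4]=17
edi=17^5=20
eax=4+4=8
esi=7-1=6
cmp esi, 5  (cmp 6,5)
jne start: taken
edi=M[8]=3
edi=3^5=6
eax=8+4=12
esi=6-1=5
cmp esi, 5  (cmp 5,5)
jne start: not taken
mov [4], edi → M[4]=6
halt.

6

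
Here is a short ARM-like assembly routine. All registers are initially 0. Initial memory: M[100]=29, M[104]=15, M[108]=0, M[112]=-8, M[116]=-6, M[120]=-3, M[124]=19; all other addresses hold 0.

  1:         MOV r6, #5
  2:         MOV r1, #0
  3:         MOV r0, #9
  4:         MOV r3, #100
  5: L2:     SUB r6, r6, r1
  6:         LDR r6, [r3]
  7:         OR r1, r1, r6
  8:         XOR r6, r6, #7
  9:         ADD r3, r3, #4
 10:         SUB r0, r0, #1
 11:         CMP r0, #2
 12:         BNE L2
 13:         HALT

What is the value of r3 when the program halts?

128

MOV r6, #5 → r6=5
MOV r1, #0 → r1=0
MOV r0, #9 → r0=9
MOV r3, #100 → r3=100
SUB r6, r6, r1 → r6=5-0=5
LDR r6, [r3] → r6=M[100]=29
OR r1, r1, r6 → r1=0|29=29
XOR r6, r6, #7 → r6=29^7=26
ADD r3, r3, #4 → r3=100+4=104
SUB r0, r0, #1 → r0=9-1=8
CMP r0, #2  (cmp 8,2)
BNE L2: taken
SUB r6, r6, r1 → r6=26-29=-3
LDR r6, [r3] → r6=M[104]=15
OR r1, r1, r6 → r1=29|15=31
XOR r6, r6, #7 → r6=15^7=8
ADD r3, r3, #4 → r3=104+4=108
SUB r0, r0, #1 → r0=8-1=7
CMP r0, #2  (cmp 7,2)
BNE L2: taken
SUB r6, r6, r1 → r6=8-31=-23
LDR r6, [r3] → r6=M[108]=0
OR r1, r1, r6 → r1=31|0=31
XOR r6, r6, #7 → r6=0^7=7
ADD r3, r3, #4 → r3=108+4=112
SUB r0, r0, #1 → r0=7-1=6
CMP r0, #2  (cmp 6,2)
BNE L2: taken
SUB r6, r6, r1 → r6=7-31=-24
LDR r6, [r3] → r6=M[112]=-8
OR r1, r1, r6 → r1=31|(-8)=-1
XOR r6, r6, #7 → r6=(-8)^7=-1
ADD r3, r3, #4 → r3=112+4=116
SUB r0, r0, #1 → r0=6-1=5
CMP r0, #2  (cmp 5,2)
BNE L2: taken
SUB r6, r6, r1 → r6=(-1)-(-1)=0
LDR r6, [r3] → r6=M[116]=-6
OR r1, r1, r6 → r1=(-1)|(-6)=-1
XOR r6, r6, #7 → r6=(-6)^7=-3
ADD r3, r3, #4 → r3=116+4=120
SUB r0, r0, #1 → r0=5-1=4
CMP r0, #2  (cmp 4,2)
BNE L2: taken
SUB r6, r6, r1 → r6=(-3)-(-1)=-2
LDR r6, [r3] → r6=M[120]=-3
OR r1, r1, r6 → r1=(-1)|(-3)=-1
XOR r6, r6, #7 → r6=(-3)^7=-6
ADD r3, r3, #4 → r3=120+4=124
SUB r0, r0, #1 → r0=4-1=3
CMP r0, #2  (cmp 3,2)
BNE L2: taken
SUB r6, r6, r1 → r6=(-6)-(-1)=-5
LDR r6, [r3] → r6=M[124]=19
OR r1, r1, r6 → r1=(-1)|19=-1
XOR r6, r6, #7 → r6=19^7=20
ADD r3, r3, #4 → r3=124+4=128
SUB r0, r0, #1 → r0=3-1=2
CMP r0, #2  (cmp 2,2)
BNE L2: not taken
halt.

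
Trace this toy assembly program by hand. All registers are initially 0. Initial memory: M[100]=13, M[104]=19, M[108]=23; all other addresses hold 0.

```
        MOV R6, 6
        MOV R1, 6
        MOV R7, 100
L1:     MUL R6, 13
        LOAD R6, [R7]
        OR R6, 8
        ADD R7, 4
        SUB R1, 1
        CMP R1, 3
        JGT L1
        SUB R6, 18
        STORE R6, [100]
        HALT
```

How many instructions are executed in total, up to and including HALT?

R6=6
R1=6
R7=100
R6=6*13=78
R6=M[100]=13
R6=13|8=13
R7=100+4=104
R1=6-1=5
CMP R1, 3  (cmp 5,3)
JGT L1: taken
R6=13*13=169
R6=M[104]=19
R6=19|8=27
R7=104+4=108
R1=5-1=4
CMP R1, 3  (cmp 4,3)
JGT L1: taken
R6=27*13=351
R6=M[108]=23
R6=23|8=31
R7=108+4=112
R1=4-1=3
CMP R1, 3  (cmp 3,3)
JGT L1: not taken
R6=31-18=13
STORE R6, [100] → M[100]=13
halt.
Total executed instructions: 27.

27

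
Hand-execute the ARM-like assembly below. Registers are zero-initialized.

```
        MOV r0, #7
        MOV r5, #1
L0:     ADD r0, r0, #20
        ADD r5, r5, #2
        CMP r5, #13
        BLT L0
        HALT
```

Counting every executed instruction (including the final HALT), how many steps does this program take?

after MOV r0, #7: r0=7
after MOV r5, #1: r5=1
after ADD r0, r0, #20: r0=7+20=27
after ADD r5, r5, #2: r5=1+2=3
CMP r5, #13  (cmp 3,13)
BLT L0: taken
after ADD r0, r0, #20: r0=27+20=47
after ADD r5, r5, #2: r5=3+2=5
CMP r5, #13  (cmp 5,13)
BLT L0: taken
after ADD r0, r0, #20: r0=47+20=67
after ADD r5, r5, #2: r5=5+2=7
CMP r5, #13  (cmp 7,13)
BLT L0: taken
after ADD r0, r0, #20: r0=67+20=87
after ADD r5, r5, #2: r5=7+2=9
CMP r5, #13  (cmp 9,13)
BLT L0: taken
after ADD r0, r0, #20: r0=87+20=107
after ADD r5, r5, #2: r5=9+2=11
CMP r5, #13  (cmp 11,13)
BLT L0: taken
after ADD r0, r0, #20: r0=107+20=127
after ADD r5, r5, #2: r5=11+2=13
CMP r5, #13  (cmp 13,13)
BLT L0: not taken
halt.
Total executed instructions: 27.

27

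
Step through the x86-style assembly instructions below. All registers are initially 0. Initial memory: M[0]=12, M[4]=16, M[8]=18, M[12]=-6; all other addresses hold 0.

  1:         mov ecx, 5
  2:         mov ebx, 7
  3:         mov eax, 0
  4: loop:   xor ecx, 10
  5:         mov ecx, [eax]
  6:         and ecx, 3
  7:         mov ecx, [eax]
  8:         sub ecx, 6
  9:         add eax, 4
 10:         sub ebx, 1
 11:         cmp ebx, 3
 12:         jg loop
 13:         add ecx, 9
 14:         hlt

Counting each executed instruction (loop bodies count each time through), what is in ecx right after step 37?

-12

mov ecx, 5 → ecx=5
mov ebx, 7 → ebx=7
mov eax, 0 → eax=0
xor ecx, 10 → ecx=5^10=15
mov ecx, [eax] → ecx=M[0]=12
and ecx, 3 → ecx=12&3=0
mov ecx, [eax] → ecx=M[0]=12
sub ecx, 6 → ecx=12-6=6
add eax, 4 → eax=0+4=4
sub ebx, 1 → ebx=7-1=6
cmp ebx, 3  (cmp 6,3)
jg loop: taken
xor ecx, 10 → ecx=6^10=12
mov ecx, [eax] → ecx=M[4]=16
and ecx, 3 → ecx=16&3=0
mov ecx, [eax] → ecx=M[4]=16
sub ecx, 6 → ecx=16-6=10
add eax, 4 → eax=4+4=8
sub ebx, 1 → ebx=6-1=5
cmp ebx, 3  (cmp 5,3)
jg loop: taken
xor ecx, 10 → ecx=10^10=0
mov ecx, [eax] → ecx=M[8]=18
and ecx, 3 → ecx=18&3=2
mov ecx, [eax] → ecx=M[8]=18
sub ecx, 6 → ecx=18-6=12
add eax, 4 → eax=8+4=12
sub ebx, 1 → ebx=5-1=4
cmp ebx, 3  (cmp 4,3)
jg loop: taken
xor ecx, 10 → ecx=12^10=6
mov ecx, [eax] → ecx=M[12]=-6
and ecx, 3 → ecx=(-6)&3=2
mov ecx, [eax] → ecx=M[12]=-6
sub ecx, 6 → ecx=(-6)-6=-12
add eax, 4 → eax=12+4=16
sub ebx, 1 → ebx=4-1=3
After step 37: ecx = -12.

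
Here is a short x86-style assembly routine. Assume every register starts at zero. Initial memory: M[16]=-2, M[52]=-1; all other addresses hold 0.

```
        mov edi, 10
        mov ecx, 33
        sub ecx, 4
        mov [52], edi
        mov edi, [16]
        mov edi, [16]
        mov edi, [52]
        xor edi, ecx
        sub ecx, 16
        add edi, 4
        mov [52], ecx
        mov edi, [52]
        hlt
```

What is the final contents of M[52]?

edi=10
ecx=33
ecx=33-4=29
mov [52], edi → M[52]=10
edi=M[16]=-2
edi=M[16]=-2
edi=M[52]=10
edi=10^29=23
ecx=29-16=13
edi=23+4=27
mov [52], ecx → M[52]=13
edi=M[52]=13
halt.

13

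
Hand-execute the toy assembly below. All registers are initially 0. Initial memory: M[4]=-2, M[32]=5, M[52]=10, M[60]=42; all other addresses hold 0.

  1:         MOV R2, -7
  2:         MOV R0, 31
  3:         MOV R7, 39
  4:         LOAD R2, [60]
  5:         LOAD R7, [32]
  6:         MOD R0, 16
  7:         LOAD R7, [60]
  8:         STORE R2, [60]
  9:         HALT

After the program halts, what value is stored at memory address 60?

after MOV R2, -7: R2=-7
after MOV R0, 31: R0=31
after MOV R7, 39: R7=39
after LOAD R2, [60]: R2=M[60]=42
after LOAD R7, [32]: R7=M[32]=5
after MOD R0, 16: R0=31%16=15
after LOAD R7, [60]: R7=M[60]=42
STORE R2, [60] → M[60]=42
halt.

42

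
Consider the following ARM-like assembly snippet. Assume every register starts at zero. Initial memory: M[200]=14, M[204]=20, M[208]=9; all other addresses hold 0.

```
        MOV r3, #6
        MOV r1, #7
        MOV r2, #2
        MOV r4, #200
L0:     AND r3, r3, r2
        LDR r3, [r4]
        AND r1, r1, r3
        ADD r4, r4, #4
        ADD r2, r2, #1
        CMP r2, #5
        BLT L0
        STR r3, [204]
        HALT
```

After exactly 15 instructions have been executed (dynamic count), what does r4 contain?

r3=6
r1=7
r2=2
r4=200
r3=6&2=2
r3=M[200]=14
r1=7&14=6
r4=200+4=204
r2=2+1=3
CMP r2, #5  (cmp 3,5)
BLT L0: taken
r3=14&3=2
r3=M[204]=20
r1=6&20=4
r4=204+4=208
After step 15: r4 = 208.

208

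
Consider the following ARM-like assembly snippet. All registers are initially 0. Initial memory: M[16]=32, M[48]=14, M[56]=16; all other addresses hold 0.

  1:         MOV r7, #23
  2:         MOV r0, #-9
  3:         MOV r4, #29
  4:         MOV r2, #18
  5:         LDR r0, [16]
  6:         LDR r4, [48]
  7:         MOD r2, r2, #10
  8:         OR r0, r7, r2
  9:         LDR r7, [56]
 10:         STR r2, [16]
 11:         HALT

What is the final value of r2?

8

r7=23
r0=-9
r4=29
r2=18
r0=M[16]=32
r4=M[48]=14
r2=18%10=8
r0=23|8=31
r7=M[56]=16
STR r2, [16] → M[16]=8
halt.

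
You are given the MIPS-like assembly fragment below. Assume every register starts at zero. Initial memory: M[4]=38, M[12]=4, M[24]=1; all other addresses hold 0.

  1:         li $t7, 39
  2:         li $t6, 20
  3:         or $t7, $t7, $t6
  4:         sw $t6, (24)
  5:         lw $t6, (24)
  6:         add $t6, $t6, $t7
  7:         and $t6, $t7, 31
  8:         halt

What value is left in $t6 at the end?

after li $t7, 39: $t7=39
after li $t6, 20: $t6=20
after or $t7, $t7, $t6: $t7=39|20=55
sw $t6, (24) → M[24]=20
after lw $t6, (24): $t6=M[24]=20
after add $t6, $t6, $t7: $t6=20+55=75
after and $t6, $t7, 31: $t6=55&31=23
halt.

23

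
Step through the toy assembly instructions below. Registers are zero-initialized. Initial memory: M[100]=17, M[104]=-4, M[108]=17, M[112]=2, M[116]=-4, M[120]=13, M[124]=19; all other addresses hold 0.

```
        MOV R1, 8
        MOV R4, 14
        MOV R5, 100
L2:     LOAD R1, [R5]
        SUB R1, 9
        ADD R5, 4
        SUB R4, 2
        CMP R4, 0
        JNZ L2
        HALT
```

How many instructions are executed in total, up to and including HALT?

R1=8
R4=14
R5=100
R1=M[100]=17
R1=17-9=8
R5=100+4=104
R4=14-2=12
CMP R4, 0  (cmp 12,0)
JNZ L2: taken
R1=M[104]=-4
R1=(-4)-9=-13
R5=104+4=108
R4=12-2=10
CMP R4, 0  (cmp 10,0)
JNZ L2: taken
R1=M[108]=17
R1=17-9=8
R5=108+4=112
R4=10-2=8
CMP R4, 0  (cmp 8,0)
JNZ L2: taken
R1=M[112]=2
R1=2-9=-7
R5=112+4=116
R4=8-2=6
CMP R4, 0  (cmp 6,0)
JNZ L2: taken
R1=M[116]=-4
R1=(-4)-9=-13
R5=116+4=120
R4=6-2=4
CMP R4, 0  (cmp 4,0)
JNZ L2: taken
R1=M[120]=13
R1=13-9=4
R5=120+4=124
R4=4-2=2
CMP R4, 0  (cmp 2,0)
JNZ L2: taken
R1=M[124]=19
R1=19-9=10
R5=124+4=128
R4=2-2=0
CMP R4, 0  (cmp 0,0)
JNZ L2: not taken
halt.
Total executed instructions: 46.

46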